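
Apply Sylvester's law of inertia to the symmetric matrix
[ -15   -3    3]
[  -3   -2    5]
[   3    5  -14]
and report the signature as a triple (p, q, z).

Answer: (1, 2, 0)

Derivation:
step 0: pivot -15 → sign −
step 1: pivot -7/5 → sign −
step 2: pivot 3/7 → sign +
signature = (1, 2, 0)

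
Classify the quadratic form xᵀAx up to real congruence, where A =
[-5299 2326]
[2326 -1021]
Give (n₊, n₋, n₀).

step 0: pivot -5299 → sign −
step 1: pivot -3/5299 → sign −
signature = (0, 2, 0)

Answer: (0, 2, 0)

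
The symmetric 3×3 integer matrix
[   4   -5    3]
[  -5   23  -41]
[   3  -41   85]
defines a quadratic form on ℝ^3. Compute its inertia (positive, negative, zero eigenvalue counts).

step 0: pivot 4 → sign +
step 1: pivot 67/4 → sign +
step 2: pivot -6/67 → sign −
signature = (2, 1, 0)

Answer: (2, 1, 0)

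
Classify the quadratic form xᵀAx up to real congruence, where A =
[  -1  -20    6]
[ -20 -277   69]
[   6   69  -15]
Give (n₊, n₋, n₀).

Answer: (1, 2, 0)

Derivation:
step 0: pivot -1 → sign −
step 1: pivot 123 → sign +
step 2: pivot -6/41 → sign −
signature = (1, 2, 0)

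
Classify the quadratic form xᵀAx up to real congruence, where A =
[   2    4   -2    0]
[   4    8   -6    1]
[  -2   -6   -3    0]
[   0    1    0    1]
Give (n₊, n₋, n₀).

Answer: (2, 2, 0)

Derivation:
step 0: pivot 2 → sign +
step 1: pivot -5 → sign −
step 2: pivot 4/5 → sign +
step 3: pivot -1/4 → sign −
signature = (2, 2, 0)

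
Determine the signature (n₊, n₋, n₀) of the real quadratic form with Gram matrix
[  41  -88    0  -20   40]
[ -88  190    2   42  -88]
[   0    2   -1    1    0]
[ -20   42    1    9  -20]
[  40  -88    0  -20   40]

step 0: pivot 41 → sign +
step 1: pivot 46/41 → sign +
step 2: pivot -105/23 → sign −
step 3: pivot 2/105 → sign +
step 4: row/col 4 already zero → sign 0
signature = (3, 1, 1)

Answer: (3, 1, 1)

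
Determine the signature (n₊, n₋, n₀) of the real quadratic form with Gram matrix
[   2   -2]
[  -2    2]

step 0: pivot 2 → sign +
step 1: row/col 1 already zero → sign 0
signature = (1, 0, 1)

Answer: (1, 0, 1)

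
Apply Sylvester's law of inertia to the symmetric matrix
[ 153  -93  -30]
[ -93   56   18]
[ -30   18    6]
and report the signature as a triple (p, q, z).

step 0: pivot 153 → sign +
step 1: pivot -9/17 → sign −
step 2: pivot 2/9 → sign +
signature = (2, 1, 0)

Answer: (2, 1, 0)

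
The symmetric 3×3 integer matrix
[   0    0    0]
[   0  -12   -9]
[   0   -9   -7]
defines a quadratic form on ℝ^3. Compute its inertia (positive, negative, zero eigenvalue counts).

Answer: (0, 2, 1)

Derivation:
step 0: pivot -12 → sign −
step 1: pivot -1/4 → sign −
step 2: row/col 2 already zero → sign 0
signature = (0, 2, 1)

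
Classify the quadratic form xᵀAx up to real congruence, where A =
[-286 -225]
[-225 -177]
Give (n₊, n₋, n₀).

step 0: pivot -286 → sign −
step 1: pivot 3/286 → sign +
signature = (1, 1, 0)

Answer: (1, 1, 0)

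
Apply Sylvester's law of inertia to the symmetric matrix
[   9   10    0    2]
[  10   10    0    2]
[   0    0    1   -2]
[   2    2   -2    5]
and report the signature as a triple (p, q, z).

Answer: (3, 1, 0)

Derivation:
step 0: pivot 9 → sign +
step 1: pivot -10/9 → sign −
step 2: pivot 1 → sign +
step 3: pivot 3/5 → sign +
signature = (3, 1, 0)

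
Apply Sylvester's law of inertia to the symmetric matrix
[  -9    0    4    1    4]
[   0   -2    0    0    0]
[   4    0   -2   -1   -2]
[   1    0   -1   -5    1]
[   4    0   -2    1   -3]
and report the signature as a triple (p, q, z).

Answer: (1, 4, 0)

Derivation:
step 0: pivot -9 → sign −
step 1: pivot -2 → sign −
step 2: pivot -2/9 → sign −
step 3: pivot -7/2 → sign −
step 4: pivot 1/7 → sign +
signature = (1, 4, 0)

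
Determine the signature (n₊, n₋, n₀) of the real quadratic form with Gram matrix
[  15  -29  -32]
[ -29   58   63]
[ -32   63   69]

Answer: (3, 0, 0)

Derivation:
step 0: pivot 15 → sign +
step 1: pivot 29/15 → sign +
step 2: pivot 2/29 → sign +
signature = (3, 0, 0)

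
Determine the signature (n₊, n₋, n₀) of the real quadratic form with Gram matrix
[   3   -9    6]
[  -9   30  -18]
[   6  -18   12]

Answer: (2, 0, 1)

Derivation:
step 0: pivot 3 → sign +
step 1: pivot 3 → sign +
step 2: row/col 2 already zero → sign 0
signature = (2, 0, 1)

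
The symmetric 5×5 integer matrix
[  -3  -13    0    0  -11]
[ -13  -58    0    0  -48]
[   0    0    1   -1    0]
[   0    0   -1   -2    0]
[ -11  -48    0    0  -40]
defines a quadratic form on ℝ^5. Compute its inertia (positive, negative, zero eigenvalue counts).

step 0: pivot -3 → sign −
step 1: pivot -5/3 → sign −
step 2: pivot 1 → sign +
step 3: pivot -3 → sign −
step 4: pivot 2/5 → sign +
signature = (2, 3, 0)

Answer: (2, 3, 0)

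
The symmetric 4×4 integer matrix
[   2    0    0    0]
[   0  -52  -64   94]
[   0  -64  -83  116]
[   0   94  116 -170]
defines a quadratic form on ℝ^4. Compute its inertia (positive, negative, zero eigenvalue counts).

Answer: (1, 3, 0)

Derivation:
step 0: pivot 2 → sign +
step 1: pivot -52 → sign −
step 2: pivot -55/13 → sign −
step 3: pivot -3/55 → sign −
signature = (1, 3, 0)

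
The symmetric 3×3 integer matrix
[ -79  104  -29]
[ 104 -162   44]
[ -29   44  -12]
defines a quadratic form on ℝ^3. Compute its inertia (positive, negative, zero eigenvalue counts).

Answer: (0, 3, 0)

Derivation:
step 0: pivot -79 → sign −
step 1: pivot -1982/79 → sign −
step 2: pivot -3/991 → sign −
signature = (0, 3, 0)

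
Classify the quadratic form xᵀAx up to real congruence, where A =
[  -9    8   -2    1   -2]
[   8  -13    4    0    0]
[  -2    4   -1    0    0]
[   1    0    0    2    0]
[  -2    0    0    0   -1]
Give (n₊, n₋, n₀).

step 0: pivot -9 → sign −
step 1: pivot -53/9 → sign −
step 2: pivot 15/53 → sign +
step 3: pivot 11/5 → sign +
step 4: pivot -3/11 → sign −
signature = (2, 3, 0)

Answer: (2, 3, 0)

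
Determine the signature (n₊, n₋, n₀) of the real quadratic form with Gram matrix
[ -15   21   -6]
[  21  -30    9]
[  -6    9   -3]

step 0: pivot -15 → sign −
step 1: pivot -3/5 → sign −
step 2: row/col 2 already zero → sign 0
signature = (0, 2, 1)

Answer: (0, 2, 1)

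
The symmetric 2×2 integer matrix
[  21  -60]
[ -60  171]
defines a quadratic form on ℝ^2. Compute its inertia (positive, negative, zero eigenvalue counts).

Answer: (1, 1, 0)

Derivation:
step 0: pivot 21 → sign +
step 1: pivot -3/7 → sign −
signature = (1, 1, 0)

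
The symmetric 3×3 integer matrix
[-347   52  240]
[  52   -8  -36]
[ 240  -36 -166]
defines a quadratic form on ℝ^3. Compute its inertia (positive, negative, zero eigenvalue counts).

Answer: (0, 2, 1)

Derivation:
step 0: pivot -347 → sign −
step 1: pivot -72/347 → sign −
step 2: row/col 2 already zero → sign 0
signature = (0, 2, 1)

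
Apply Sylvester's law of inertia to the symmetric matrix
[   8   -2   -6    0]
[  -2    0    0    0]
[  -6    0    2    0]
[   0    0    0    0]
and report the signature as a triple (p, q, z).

step 0: pivot 8 → sign +
step 1: pivot -1/2 → sign −
step 2: pivot 2 → sign +
step 3: row/col 3 already zero → sign 0
signature = (2, 1, 1)

Answer: (2, 1, 1)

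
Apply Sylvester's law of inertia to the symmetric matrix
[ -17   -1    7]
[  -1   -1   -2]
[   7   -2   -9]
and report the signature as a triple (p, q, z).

Answer: (1, 2, 0)

Derivation:
step 0: pivot -17 → sign −
step 1: pivot -16/17 → sign −
step 2: pivot 1/16 → sign +
signature = (1, 2, 0)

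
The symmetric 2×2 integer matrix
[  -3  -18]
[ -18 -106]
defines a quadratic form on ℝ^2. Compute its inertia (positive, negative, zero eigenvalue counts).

step 0: pivot -3 → sign −
step 1: pivot 2 → sign +
signature = (1, 1, 0)

Answer: (1, 1, 0)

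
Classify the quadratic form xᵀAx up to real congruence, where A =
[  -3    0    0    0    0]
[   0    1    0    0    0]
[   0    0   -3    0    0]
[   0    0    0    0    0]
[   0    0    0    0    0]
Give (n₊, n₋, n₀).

step 0: pivot -3 → sign −
step 1: pivot 1 → sign +
step 2: pivot -3 → sign −
step 3: row/col 3 already zero → sign 0
step 4: row/col 4 already zero → sign 0
signature = (1, 2, 2)

Answer: (1, 2, 2)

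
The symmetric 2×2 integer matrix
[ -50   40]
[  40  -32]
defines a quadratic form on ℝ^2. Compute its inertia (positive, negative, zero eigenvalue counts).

Answer: (0, 1, 1)

Derivation:
step 0: pivot -50 → sign −
step 1: row/col 1 already zero → sign 0
signature = (0, 1, 1)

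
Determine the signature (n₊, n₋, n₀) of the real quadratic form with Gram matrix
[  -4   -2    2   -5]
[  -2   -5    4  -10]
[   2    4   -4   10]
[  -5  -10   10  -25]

Answer: (0, 3, 1)

Derivation:
step 0: pivot -4 → sign −
step 1: pivot -4 → sign −
step 2: pivot -3/4 → sign −
step 3: row/col 3 already zero → sign 0
signature = (0, 3, 1)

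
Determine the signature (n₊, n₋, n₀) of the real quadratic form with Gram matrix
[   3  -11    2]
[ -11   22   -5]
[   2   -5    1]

Answer: (1, 2, 0)

Derivation:
step 0: pivot 3 → sign +
step 1: pivot -55/3 → sign −
step 2: pivot -2/55 → sign −
signature = (1, 2, 0)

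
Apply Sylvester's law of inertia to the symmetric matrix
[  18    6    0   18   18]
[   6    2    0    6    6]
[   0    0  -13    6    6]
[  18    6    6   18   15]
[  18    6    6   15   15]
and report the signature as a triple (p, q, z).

Answer: (2, 2, 1)

Derivation:
step 0: pivot 18 → sign +
step 1: pivot -13 → sign −
step 2: pivot 36/13 → sign +
step 3: pivot -1/4 → sign −
step 4: row/col 4 already zero → sign 0
signature = (2, 2, 1)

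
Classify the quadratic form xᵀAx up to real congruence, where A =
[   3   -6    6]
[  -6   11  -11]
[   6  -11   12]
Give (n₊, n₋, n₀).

Answer: (2, 1, 0)

Derivation:
step 0: pivot 3 → sign +
step 1: pivot -1 → sign −
step 2: pivot 1 → sign +
signature = (2, 1, 0)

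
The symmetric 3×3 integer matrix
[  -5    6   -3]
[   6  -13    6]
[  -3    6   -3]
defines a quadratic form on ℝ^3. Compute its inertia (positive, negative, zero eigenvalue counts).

Answer: (0, 3, 0)

Derivation:
step 0: pivot -5 → sign −
step 1: pivot -29/5 → sign −
step 2: pivot -6/29 → sign −
signature = (0, 3, 0)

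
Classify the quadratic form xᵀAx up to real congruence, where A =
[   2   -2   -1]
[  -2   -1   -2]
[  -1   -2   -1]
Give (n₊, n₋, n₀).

step 0: pivot 2 → sign +
step 1: pivot -3 → sign −
step 2: pivot 3/2 → sign +
signature = (2, 1, 0)

Answer: (2, 1, 0)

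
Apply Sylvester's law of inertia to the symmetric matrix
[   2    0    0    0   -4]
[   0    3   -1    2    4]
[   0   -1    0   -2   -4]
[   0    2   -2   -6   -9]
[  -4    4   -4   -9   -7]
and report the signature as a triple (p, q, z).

Answer: (3, 2, 0)

Derivation:
step 0: pivot 2 → sign +
step 1: pivot 3 → sign +
step 2: pivot -1/3 → sign −
step 3: pivot -2 → sign −
step 4: pivot 3/2 → sign +
signature = (3, 2, 0)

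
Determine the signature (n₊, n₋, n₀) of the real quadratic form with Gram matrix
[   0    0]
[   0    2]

Answer: (1, 0, 1)

Derivation:
step 0: pivot 2 → sign +
step 1: row/col 1 already zero → sign 0
signature = (1, 0, 1)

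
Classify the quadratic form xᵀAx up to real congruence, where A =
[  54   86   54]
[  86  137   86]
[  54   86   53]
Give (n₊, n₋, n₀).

Answer: (2, 1, 0)

Derivation:
step 0: pivot 54 → sign +
step 1: pivot 1/27 → sign +
step 2: pivot -1 → sign −
signature = (2, 1, 0)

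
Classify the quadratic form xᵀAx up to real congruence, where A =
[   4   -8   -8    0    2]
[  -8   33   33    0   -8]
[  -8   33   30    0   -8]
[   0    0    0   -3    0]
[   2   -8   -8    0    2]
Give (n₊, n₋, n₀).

step 0: pivot 4 → sign +
step 1: pivot 17 → sign +
step 2: pivot -3 → sign −
step 3: pivot -3 → sign −
step 4: pivot 1/17 → sign +
signature = (3, 2, 0)

Answer: (3, 2, 0)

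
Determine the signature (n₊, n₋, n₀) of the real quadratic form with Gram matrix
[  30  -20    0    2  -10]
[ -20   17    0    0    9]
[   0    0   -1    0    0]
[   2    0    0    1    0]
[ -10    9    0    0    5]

Answer: (4, 1, 0)

Derivation:
step 0: pivot 30 → sign +
step 1: pivot 11/3 → sign +
step 2: pivot -1 → sign −
step 3: pivot 21/55 → sign +
step 4: pivot 2/21 → sign +
signature = (4, 1, 0)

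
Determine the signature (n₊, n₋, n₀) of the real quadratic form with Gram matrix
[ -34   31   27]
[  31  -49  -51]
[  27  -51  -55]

step 0: pivot -34 → sign −
step 1: pivot -705/34 → sign −
step 2: pivot 2/235 → sign +
signature = (1, 2, 0)

Answer: (1, 2, 0)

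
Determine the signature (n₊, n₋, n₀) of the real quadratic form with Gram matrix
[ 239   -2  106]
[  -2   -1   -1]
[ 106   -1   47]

Answer: (1, 1, 1)

Derivation:
step 0: pivot 239 → sign +
step 1: pivot -243/239 → sign −
step 2: row/col 2 already zero → sign 0
signature = (1, 1, 1)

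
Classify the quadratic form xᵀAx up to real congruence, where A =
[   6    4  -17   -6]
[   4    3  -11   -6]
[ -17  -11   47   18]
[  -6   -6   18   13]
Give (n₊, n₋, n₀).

Answer: (3, 1, 0)

Derivation:
step 0: pivot 6 → sign +
step 1: pivot 1/3 → sign +
step 2: pivot -3/2 → sign −
step 3: pivot 1 → sign +
signature = (3, 1, 0)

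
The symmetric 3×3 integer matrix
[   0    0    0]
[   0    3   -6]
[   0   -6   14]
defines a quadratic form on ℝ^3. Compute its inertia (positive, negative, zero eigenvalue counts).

step 0: pivot 3 → sign +
step 1: pivot 2 → sign +
step 2: row/col 2 already zero → sign 0
signature = (2, 0, 1)

Answer: (2, 0, 1)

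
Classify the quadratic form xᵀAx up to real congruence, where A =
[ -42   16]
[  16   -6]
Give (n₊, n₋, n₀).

step 0: pivot -42 → sign −
step 1: pivot 2/21 → sign +
signature = (1, 1, 0)

Answer: (1, 1, 0)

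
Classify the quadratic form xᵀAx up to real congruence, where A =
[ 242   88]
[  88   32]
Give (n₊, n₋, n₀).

Answer: (1, 0, 1)

Derivation:
step 0: pivot 242 → sign +
step 1: row/col 1 already zero → sign 0
signature = (1, 0, 1)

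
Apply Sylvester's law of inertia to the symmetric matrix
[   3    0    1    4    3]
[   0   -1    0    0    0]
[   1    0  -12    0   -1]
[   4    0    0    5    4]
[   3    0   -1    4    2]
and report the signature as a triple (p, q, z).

step 0: pivot 3 → sign +
step 1: pivot -1 → sign −
step 2: pivot -37/3 → sign −
step 3: pivot -7/37 → sign −
step 4: pivot -3/7 → sign −
signature = (1, 4, 0)

Answer: (1, 4, 0)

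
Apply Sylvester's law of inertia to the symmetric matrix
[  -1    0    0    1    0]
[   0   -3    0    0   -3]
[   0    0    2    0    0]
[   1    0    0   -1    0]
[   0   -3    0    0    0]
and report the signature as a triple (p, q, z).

Answer: (2, 2, 1)

Derivation:
step 0: pivot -1 → sign −
step 1: pivot -3 → sign −
step 2: pivot 2 → sign +
step 3: pivot 3 → sign +
step 4: row/col 4 already zero → sign 0
signature = (2, 2, 1)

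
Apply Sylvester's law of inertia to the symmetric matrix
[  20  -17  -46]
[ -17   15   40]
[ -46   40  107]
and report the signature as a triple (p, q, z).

step 0: pivot 20 → sign +
step 1: pivot 11/20 → sign +
step 2: pivot -3/11 → sign −
signature = (2, 1, 0)

Answer: (2, 1, 0)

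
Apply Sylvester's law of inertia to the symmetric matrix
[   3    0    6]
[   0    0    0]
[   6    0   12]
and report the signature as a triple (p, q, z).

step 0: pivot 3 → sign +
step 1: row/col 1 already zero → sign 0
step 2: row/col 2 already zero → sign 0
signature = (1, 0, 2)

Answer: (1, 0, 2)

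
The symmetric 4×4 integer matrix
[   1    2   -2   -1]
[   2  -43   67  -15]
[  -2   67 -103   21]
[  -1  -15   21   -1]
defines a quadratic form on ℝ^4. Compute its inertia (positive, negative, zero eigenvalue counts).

step 0: pivot 1 → sign +
step 1: pivot -47 → sign −
step 2: pivot 12/47 → sign +
step 3: row/col 3 already zero → sign 0
signature = (2, 1, 1)

Answer: (2, 1, 1)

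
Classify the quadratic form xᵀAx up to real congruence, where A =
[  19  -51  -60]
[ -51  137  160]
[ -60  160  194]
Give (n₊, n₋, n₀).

step 0: pivot 19 → sign +
step 1: pivot 2/19 → sign +
step 2: pivot -6 → sign −
signature = (2, 1, 0)

Answer: (2, 1, 0)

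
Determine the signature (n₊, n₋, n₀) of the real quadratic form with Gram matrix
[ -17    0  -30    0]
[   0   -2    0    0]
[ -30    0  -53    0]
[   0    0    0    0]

Answer: (0, 3, 1)

Derivation:
step 0: pivot -17 → sign −
step 1: pivot -2 → sign −
step 2: pivot -1/17 → sign −
step 3: row/col 3 already zero → sign 0
signature = (0, 3, 1)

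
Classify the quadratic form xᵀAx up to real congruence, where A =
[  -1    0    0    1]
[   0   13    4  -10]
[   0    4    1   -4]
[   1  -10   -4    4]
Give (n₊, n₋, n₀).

Answer: (2, 2, 0)

Derivation:
step 0: pivot -1 → sign −
step 1: pivot 13 → sign +
step 2: pivot -3/13 → sign −
step 3: pivot 1 → sign +
signature = (2, 2, 0)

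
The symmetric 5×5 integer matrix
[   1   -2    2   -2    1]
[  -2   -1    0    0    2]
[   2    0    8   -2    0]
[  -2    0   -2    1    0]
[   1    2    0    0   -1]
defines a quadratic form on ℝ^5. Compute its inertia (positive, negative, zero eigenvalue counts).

Answer: (3, 2, 0)

Derivation:
step 0: pivot 1 → sign +
step 1: pivot -5 → sign −
step 2: pivot 36/5 → sign +
step 3: pivot 1 → sign +
step 4: pivot -1 → sign −
signature = (3, 2, 0)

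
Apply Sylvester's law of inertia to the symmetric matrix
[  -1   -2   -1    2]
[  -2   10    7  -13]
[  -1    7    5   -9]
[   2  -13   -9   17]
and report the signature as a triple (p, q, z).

Answer: (3, 1, 0)

Derivation:
step 0: pivot -1 → sign −
step 1: pivot 14 → sign +
step 2: pivot 3/14 → sign +
step 3: pivot 1/3 → sign +
signature = (3, 1, 0)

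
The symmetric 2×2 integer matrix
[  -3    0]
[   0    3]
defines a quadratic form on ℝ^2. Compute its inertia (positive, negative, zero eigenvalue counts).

Answer: (1, 1, 0)

Derivation:
step 0: pivot -3 → sign −
step 1: pivot 3 → sign +
signature = (1, 1, 0)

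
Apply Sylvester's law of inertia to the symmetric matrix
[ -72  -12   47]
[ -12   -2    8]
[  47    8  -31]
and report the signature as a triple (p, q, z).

Answer: (1, 2, 0)

Derivation:
step 0: pivot -72 → sign −
step 1: pivot -23/72 → sign −
step 2: pivot 2/23 → sign +
signature = (1, 2, 0)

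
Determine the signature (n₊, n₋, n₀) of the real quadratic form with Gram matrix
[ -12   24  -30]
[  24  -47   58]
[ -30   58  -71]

step 0: pivot -12 → sign −
step 1: pivot 1 → sign +
step 2: row/col 2 already zero → sign 0
signature = (1, 1, 1)

Answer: (1, 1, 1)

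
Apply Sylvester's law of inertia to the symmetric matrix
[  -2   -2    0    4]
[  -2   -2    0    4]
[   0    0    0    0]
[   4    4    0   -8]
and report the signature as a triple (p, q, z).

Answer: (0, 1, 3)

Derivation:
step 0: pivot -2 → sign −
step 1: row/col 1 already zero → sign 0
step 2: row/col 2 already zero → sign 0
step 3: row/col 3 already zero → sign 0
signature = (0, 1, 3)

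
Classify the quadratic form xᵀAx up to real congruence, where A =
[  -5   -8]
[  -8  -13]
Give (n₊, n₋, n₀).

Answer: (0, 2, 0)

Derivation:
step 0: pivot -5 → sign −
step 1: pivot -1/5 → sign −
signature = (0, 2, 0)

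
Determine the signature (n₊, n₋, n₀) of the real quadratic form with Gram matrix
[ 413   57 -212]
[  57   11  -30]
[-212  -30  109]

Answer: (3, 0, 0)

Derivation:
step 0: pivot 413 → sign +
step 1: pivot 1294/413 → sign +
step 2: pivot 1/647 → sign +
signature = (3, 0, 0)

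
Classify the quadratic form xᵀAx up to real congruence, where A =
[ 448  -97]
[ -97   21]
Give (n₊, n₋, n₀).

Answer: (1, 1, 0)

Derivation:
step 0: pivot 448 → sign +
step 1: pivot -1/448 → sign −
signature = (1, 1, 0)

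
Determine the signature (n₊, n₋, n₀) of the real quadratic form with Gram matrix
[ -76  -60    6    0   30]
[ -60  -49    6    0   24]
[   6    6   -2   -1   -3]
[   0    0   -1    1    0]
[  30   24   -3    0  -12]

Answer: (1, 3, 1)

Derivation:
step 0: pivot -76 → sign −
step 1: pivot -31/19 → sign −
step 2: pivot -17/31 → sign −
step 3: pivot 48/17 → sign +
step 4: row/col 4 already zero → sign 0
signature = (1, 3, 1)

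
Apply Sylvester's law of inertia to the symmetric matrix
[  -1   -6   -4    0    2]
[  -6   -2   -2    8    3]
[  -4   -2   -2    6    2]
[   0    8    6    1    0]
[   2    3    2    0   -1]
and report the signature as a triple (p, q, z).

step 0: pivot -1 → sign −
step 1: pivot 34 → sign +
step 2: pivot -4/17 → sign −
step 3: pivot 2 → sign +
step 4: pivot -3/8 → sign −
signature = (2, 3, 0)

Answer: (2, 3, 0)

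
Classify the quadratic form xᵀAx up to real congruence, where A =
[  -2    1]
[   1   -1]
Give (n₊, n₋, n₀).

step 0: pivot -2 → sign −
step 1: pivot -1/2 → sign −
signature = (0, 2, 0)

Answer: (0, 2, 0)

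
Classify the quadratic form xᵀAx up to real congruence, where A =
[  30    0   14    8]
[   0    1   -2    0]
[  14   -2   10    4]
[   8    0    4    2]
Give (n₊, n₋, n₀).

Answer: (2, 1, 1)

Derivation:
step 0: pivot 30 → sign +
step 1: pivot 1 → sign +
step 2: pivot -8/15 → sign −
step 3: row/col 3 already zero → sign 0
signature = (2, 1, 1)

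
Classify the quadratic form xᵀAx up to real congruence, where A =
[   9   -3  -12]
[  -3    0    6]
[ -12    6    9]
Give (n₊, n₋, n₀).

step 0: pivot 9 → sign +
step 1: pivot -1 → sign −
step 2: pivot -3 → sign −
signature = (1, 2, 0)

Answer: (1, 2, 0)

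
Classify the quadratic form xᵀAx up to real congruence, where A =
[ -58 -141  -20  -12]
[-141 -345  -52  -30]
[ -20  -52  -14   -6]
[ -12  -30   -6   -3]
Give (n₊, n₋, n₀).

step 0: pivot -58 → sign −
step 1: pivot -129/58 → sign −
step 2: pivot -254/129 → sign −
step 3: pivot -3/127 → sign −
signature = (0, 4, 0)

Answer: (0, 4, 0)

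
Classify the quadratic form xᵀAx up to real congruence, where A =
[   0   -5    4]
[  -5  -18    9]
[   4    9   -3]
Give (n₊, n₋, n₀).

Answer: (1, 2, 0)

Derivation:
step 0: pivot -18 → sign −
step 1: pivot 25/18 → sign +
step 2: pivot -3/25 → sign −
signature = (1, 2, 0)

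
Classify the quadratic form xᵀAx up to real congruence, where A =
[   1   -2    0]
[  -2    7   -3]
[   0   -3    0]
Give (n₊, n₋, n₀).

Answer: (2, 1, 0)

Derivation:
step 0: pivot 1 → sign +
step 1: pivot 3 → sign +
step 2: pivot -3 → sign −
signature = (2, 1, 0)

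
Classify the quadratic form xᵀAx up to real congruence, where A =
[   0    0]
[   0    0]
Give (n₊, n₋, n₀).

step 0: row/col 0 already zero → sign 0
step 1: row/col 1 already zero → sign 0
signature = (0, 0, 2)

Answer: (0, 0, 2)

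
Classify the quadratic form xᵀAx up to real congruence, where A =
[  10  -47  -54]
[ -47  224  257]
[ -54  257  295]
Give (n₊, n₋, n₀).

step 0: pivot 10 → sign +
step 1: pivot 31/10 → sign +
step 2: pivot 3/31 → sign +
signature = (3, 0, 0)

Answer: (3, 0, 0)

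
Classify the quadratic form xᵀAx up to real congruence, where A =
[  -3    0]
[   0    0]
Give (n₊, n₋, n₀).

step 0: pivot -3 → sign −
step 1: row/col 1 already zero → sign 0
signature = (0, 1, 1)

Answer: (0, 1, 1)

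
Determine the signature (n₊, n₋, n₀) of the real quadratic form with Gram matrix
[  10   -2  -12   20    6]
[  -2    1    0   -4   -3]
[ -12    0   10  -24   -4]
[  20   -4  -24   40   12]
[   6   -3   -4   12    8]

Answer: (3, 1, 1)

Derivation:
step 0: pivot 10 → sign +
step 1: pivot 3/5 → sign +
step 2: pivot -14 → sign −
step 3: pivot 1/7 → sign +
step 4: row/col 4 already zero → sign 0
signature = (3, 1, 1)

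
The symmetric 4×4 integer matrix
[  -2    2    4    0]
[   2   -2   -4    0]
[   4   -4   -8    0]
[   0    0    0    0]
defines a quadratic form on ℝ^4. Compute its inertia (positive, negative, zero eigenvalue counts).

Answer: (0, 1, 3)

Derivation:
step 0: pivot -2 → sign −
step 1: row/col 1 already zero → sign 0
step 2: row/col 2 already zero → sign 0
step 3: row/col 3 already zero → sign 0
signature = (0, 1, 3)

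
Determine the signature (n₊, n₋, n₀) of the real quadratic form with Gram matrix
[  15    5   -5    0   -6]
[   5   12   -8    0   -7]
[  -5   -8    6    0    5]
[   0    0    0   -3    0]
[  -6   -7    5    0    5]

Answer: (4, 1, 0)

Derivation:
step 0: pivot 15 → sign +
step 1: pivot 31/3 → sign +
step 2: pivot 14/31 → sign +
step 3: pivot -3 → sign −
step 4: pivot 6/35 → sign +
signature = (4, 1, 0)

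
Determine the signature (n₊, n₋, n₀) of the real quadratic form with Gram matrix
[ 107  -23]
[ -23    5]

Answer: (2, 0, 0)

Derivation:
step 0: pivot 107 → sign +
step 1: pivot 6/107 → sign +
signature = (2, 0, 0)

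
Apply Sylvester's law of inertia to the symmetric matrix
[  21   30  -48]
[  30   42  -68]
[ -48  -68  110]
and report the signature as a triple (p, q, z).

Answer: (2, 1, 0)

Derivation:
step 0: pivot 21 → sign +
step 1: pivot -6/7 → sign −
step 2: pivot 2/3 → sign +
signature = (2, 1, 0)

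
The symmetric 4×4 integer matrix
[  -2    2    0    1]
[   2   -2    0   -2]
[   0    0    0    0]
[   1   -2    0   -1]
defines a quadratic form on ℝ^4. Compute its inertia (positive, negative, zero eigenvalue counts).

Answer: (1, 2, 1)

Derivation:
step 0: pivot -2 → sign −
step 1: pivot -1/2 → sign −
step 2: pivot 2 → sign +
step 3: row/col 3 already zero → sign 0
signature = (1, 2, 1)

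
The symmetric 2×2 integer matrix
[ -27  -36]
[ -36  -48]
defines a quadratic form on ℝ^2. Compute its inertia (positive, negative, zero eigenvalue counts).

Answer: (0, 1, 1)

Derivation:
step 0: pivot -27 → sign −
step 1: row/col 1 already zero → sign 0
signature = (0, 1, 1)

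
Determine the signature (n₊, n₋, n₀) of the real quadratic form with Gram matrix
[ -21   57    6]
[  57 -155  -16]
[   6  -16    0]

step 0: pivot -21 → sign −
step 1: pivot -2/7 → sign −
step 2: pivot 2 → sign +
signature = (1, 2, 0)

Answer: (1, 2, 0)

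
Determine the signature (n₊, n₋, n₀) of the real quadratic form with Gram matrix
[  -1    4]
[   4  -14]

step 0: pivot -1 → sign −
step 1: pivot 2 → sign +
signature = (1, 1, 0)

Answer: (1, 1, 0)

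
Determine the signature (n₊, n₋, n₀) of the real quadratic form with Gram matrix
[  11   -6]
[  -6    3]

Answer: (1, 1, 0)

Derivation:
step 0: pivot 11 → sign +
step 1: pivot -3/11 → sign −
signature = (1, 1, 0)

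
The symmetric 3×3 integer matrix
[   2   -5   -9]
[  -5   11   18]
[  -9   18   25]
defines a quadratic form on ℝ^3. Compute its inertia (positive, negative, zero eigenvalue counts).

Answer: (1, 2, 0)

Derivation:
step 0: pivot 2 → sign +
step 1: pivot -3/2 → sign −
step 2: pivot -2 → sign −
signature = (1, 2, 0)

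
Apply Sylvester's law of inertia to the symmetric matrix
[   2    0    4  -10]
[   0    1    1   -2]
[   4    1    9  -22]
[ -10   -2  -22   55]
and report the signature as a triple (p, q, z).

step 0: pivot 2 → sign +
step 1: pivot 1 → sign +
step 2: pivot 1 → sign +
step 3: row/col 3 already zero → sign 0
signature = (3, 0, 1)

Answer: (3, 0, 1)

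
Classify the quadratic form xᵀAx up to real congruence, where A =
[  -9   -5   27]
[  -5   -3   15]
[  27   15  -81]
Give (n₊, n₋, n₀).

Answer: (0, 2, 1)

Derivation:
step 0: pivot -9 → sign −
step 1: pivot -2/9 → sign −
step 2: row/col 2 already zero → sign 0
signature = (0, 2, 1)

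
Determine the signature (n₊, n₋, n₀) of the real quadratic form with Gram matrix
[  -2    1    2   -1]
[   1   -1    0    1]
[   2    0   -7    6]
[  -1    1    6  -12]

step 0: pivot -2 → sign −
step 1: pivot -1/2 → sign −
step 2: pivot -3 → sign −
step 3: pivot 1 → sign +
signature = (1, 3, 0)

Answer: (1, 3, 0)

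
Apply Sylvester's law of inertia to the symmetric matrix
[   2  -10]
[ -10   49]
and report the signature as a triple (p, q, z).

step 0: pivot 2 → sign +
step 1: pivot -1 → sign −
signature = (1, 1, 0)

Answer: (1, 1, 0)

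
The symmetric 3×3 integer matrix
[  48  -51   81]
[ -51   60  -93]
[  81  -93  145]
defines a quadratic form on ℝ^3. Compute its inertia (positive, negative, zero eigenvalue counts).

Answer: (3, 0, 0)

Derivation:
step 0: pivot 48 → sign +
step 1: pivot 93/16 → sign +
step 2: pivot 1/31 → sign +
signature = (3, 0, 0)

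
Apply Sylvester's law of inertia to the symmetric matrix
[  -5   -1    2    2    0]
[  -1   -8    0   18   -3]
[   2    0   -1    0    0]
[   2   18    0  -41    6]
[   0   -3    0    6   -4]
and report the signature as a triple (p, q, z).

step 0: pivot -5 → sign −
step 1: pivot -39/5 → sign −
step 2: pivot -7/39 → sign −
step 3: pivot -3/7 → sign −
step 4: pivot -1 → sign −
signature = (0, 5, 0)

Answer: (0, 5, 0)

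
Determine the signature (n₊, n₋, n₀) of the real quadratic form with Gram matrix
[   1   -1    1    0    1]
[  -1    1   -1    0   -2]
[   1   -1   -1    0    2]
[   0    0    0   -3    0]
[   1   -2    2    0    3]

step 0: pivot 1 → sign +
step 1: pivot -2 → sign −
step 2: pivot -3 → sign −
step 3: pivot 5/2 → sign +
step 4: pivot -2/5 → sign −
signature = (2, 3, 0)

Answer: (2, 3, 0)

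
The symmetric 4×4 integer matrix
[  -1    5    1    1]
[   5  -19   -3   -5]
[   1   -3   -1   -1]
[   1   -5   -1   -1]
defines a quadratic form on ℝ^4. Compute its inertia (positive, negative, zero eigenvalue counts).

Answer: (1, 2, 1)

Derivation:
step 0: pivot -1 → sign −
step 1: pivot 6 → sign +
step 2: pivot -2/3 → sign −
step 3: row/col 3 already zero → sign 0
signature = (1, 2, 1)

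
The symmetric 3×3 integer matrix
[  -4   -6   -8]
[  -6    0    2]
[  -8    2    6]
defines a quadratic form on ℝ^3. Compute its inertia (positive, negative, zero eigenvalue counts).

Answer: (2, 1, 0)

Derivation:
step 0: pivot -4 → sign −
step 1: pivot 9 → sign +
step 2: pivot 2/9 → sign +
signature = (2, 1, 0)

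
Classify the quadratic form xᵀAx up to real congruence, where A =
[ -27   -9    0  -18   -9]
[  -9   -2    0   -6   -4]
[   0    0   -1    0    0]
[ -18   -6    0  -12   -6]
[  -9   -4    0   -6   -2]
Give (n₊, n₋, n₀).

Answer: (1, 2, 2)

Derivation:
step 0: pivot -27 → sign −
step 1: pivot 1 → sign +
step 2: pivot -1 → sign −
step 3: row/col 3 already zero → sign 0
step 4: row/col 4 already zero → sign 0
signature = (1, 2, 2)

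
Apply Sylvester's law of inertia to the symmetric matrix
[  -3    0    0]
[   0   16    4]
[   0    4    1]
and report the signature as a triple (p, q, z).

step 0: pivot -3 → sign −
step 1: pivot 16 → sign +
step 2: row/col 2 already zero → sign 0
signature = (1, 1, 1)

Answer: (1, 1, 1)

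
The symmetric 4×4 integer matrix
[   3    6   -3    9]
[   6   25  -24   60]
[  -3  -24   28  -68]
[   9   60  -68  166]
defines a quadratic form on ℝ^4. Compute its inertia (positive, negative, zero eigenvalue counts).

Answer: (3, 1, 0)

Derivation:
step 0: pivot 3 → sign +
step 1: pivot 13 → sign +
step 2: pivot 1/13 → sign +
step 3: pivot -6 → sign −
signature = (3, 1, 0)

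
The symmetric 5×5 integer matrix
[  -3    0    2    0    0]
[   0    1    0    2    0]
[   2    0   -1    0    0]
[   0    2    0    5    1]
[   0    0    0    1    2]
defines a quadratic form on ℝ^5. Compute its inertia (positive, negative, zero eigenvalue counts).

step 0: pivot -3 → sign −
step 1: pivot 1 → sign +
step 2: pivot 1/3 → sign +
step 3: pivot 1 → sign +
step 4: pivot 1 → sign +
signature = (4, 1, 0)

Answer: (4, 1, 0)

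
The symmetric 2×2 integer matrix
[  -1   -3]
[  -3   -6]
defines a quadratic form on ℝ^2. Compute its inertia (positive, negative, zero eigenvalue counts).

step 0: pivot -1 → sign −
step 1: pivot 3 → sign +
signature = (1, 1, 0)

Answer: (1, 1, 0)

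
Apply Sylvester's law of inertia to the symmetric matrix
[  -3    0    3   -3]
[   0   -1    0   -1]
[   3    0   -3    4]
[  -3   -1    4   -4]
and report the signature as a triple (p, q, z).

step 0: pivot -3 → sign −
step 1: pivot -1 → sign −
step 2: pivot 2 → sign +
step 3: pivot -1/2 → sign −
signature = (1, 3, 0)

Answer: (1, 3, 0)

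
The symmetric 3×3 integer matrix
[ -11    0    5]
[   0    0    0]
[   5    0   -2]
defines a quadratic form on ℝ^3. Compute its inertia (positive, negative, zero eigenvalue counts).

step 0: pivot -11 → sign −
step 1: pivot 3/11 → sign +
step 2: row/col 2 already zero → sign 0
signature = (1, 1, 1)

Answer: (1, 1, 1)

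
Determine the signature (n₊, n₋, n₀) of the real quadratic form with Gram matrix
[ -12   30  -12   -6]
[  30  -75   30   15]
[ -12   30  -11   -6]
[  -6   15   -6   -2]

step 0: pivot -12 → sign −
step 1: pivot 1 → sign +
step 2: pivot 1 → sign +
step 3: row/col 3 already zero → sign 0
signature = (2, 1, 1)

Answer: (2, 1, 1)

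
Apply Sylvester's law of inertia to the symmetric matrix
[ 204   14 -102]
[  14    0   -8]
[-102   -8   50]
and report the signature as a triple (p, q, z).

step 0: pivot 204 → sign +
step 1: pivot -49/51 → sign −
step 2: pivot 2/49 → sign +
signature = (2, 1, 0)

Answer: (2, 1, 0)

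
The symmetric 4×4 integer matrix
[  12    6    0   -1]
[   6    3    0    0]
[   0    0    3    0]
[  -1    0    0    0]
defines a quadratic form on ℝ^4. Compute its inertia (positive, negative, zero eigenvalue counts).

Answer: (3, 1, 0)

Derivation:
step 0: pivot 12 → sign +
step 1: pivot 3 → sign +
step 2: pivot -1/12 → sign −
step 3: pivot 3 → sign +
signature = (3, 1, 0)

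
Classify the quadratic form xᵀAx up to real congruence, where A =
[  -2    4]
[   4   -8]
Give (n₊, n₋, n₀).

Answer: (0, 1, 1)

Derivation:
step 0: pivot -2 → sign −
step 1: row/col 1 already zero → sign 0
signature = (0, 1, 1)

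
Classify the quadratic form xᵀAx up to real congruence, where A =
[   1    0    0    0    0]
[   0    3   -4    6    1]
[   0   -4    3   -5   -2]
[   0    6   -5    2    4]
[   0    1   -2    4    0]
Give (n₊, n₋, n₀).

step 0: pivot 1 → sign +
step 1: pivot 3 → sign +
step 2: pivot -7/3 → sign −
step 3: pivot -43/7 → sign −
step 4: pivot 3/43 → sign +
signature = (3, 2, 0)

Answer: (3, 2, 0)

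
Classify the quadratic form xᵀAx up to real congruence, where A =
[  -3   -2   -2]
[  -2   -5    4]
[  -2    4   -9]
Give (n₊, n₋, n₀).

Answer: (1, 2, 0)

Derivation:
step 0: pivot -3 → sign −
step 1: pivot -11/3 → sign −
step 2: pivot 1/11 → sign +
signature = (1, 2, 0)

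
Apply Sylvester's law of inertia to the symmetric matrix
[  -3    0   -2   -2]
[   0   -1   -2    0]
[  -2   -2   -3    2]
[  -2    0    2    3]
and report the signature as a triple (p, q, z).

step 0: pivot -3 → sign −
step 1: pivot -1 → sign −
step 2: pivot 7/3 → sign +
step 3: pivot -3/7 → sign −
signature = (1, 3, 0)

Answer: (1, 3, 0)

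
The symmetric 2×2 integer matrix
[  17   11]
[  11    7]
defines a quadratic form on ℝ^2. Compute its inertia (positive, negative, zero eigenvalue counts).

step 0: pivot 17 → sign +
step 1: pivot -2/17 → sign −
signature = (1, 1, 0)

Answer: (1, 1, 0)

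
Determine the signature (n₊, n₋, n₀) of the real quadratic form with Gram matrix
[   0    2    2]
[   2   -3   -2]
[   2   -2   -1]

Answer: (1, 1, 1)

Derivation:
step 0: pivot -3 → sign −
step 1: pivot 4/3 → sign +
step 2: row/col 2 already zero → sign 0
signature = (1, 1, 1)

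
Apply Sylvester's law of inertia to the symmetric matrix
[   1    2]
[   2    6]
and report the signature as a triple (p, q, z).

Answer: (2, 0, 0)

Derivation:
step 0: pivot 1 → sign +
step 1: pivot 2 → sign +
signature = (2, 0, 0)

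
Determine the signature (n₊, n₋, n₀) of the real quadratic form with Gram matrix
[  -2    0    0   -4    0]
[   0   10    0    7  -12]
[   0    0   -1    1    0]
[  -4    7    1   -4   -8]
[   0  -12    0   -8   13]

Answer: (2, 3, 0)

Derivation:
step 0: pivot -2 → sign −
step 1: pivot 10 → sign +
step 2: pivot -1 → sign −
step 3: pivot 1/10 → sign +
step 4: pivot -3 → sign −
signature = (2, 3, 0)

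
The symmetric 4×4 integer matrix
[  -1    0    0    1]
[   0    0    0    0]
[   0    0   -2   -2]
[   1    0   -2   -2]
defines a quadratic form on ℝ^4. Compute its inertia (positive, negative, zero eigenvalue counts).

step 0: pivot -1 → sign −
step 1: pivot -2 → sign −
step 2: pivot 1 → sign +
step 3: row/col 3 already zero → sign 0
signature = (1, 2, 1)

Answer: (1, 2, 1)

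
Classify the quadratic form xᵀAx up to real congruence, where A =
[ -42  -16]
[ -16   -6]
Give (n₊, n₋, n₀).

step 0: pivot -42 → sign −
step 1: pivot 2/21 → sign +
signature = (1, 1, 0)

Answer: (1, 1, 0)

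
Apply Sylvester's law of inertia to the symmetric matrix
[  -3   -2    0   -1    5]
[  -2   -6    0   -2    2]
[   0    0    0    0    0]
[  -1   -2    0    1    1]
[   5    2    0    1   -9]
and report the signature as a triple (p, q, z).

step 0: pivot -3 → sign −
step 1: pivot -14/3 → sign −
step 2: pivot 12/7 → sign +
step 3: pivot -1/3 → sign −
step 4: row/col 4 already zero → sign 0
signature = (1, 3, 1)

Answer: (1, 3, 1)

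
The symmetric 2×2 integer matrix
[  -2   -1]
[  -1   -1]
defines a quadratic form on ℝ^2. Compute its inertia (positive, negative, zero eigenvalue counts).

step 0: pivot -2 → sign −
step 1: pivot -1/2 → sign −
signature = (0, 2, 0)

Answer: (0, 2, 0)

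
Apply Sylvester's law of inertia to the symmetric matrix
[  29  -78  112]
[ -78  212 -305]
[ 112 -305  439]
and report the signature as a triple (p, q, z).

Answer: (3, 0, 0)

Derivation:
step 0: pivot 29 → sign +
step 1: pivot 64/29 → sign +
step 2: pivot 3/64 → sign +
signature = (3, 0, 0)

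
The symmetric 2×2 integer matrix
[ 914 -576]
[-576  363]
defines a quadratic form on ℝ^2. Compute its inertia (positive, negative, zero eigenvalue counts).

step 0: pivot 914 → sign +
step 1: pivot 3/457 → sign +
signature = (2, 0, 0)

Answer: (2, 0, 0)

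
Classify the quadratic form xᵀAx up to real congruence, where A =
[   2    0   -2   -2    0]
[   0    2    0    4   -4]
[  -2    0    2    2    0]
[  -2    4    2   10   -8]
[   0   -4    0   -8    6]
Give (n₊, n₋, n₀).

step 0: pivot 2 → sign +
step 1: pivot 2 → sign +
step 2: pivot -2 → sign −
step 3: row/col 3 already zero → sign 0
step 4: row/col 4 already zero → sign 0
signature = (2, 1, 2)

Answer: (2, 1, 2)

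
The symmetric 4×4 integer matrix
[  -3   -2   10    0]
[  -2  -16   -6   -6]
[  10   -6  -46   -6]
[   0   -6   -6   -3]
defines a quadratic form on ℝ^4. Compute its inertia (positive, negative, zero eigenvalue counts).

step 0: pivot -3 → sign −
step 1: pivot -44/3 → sign −
step 2: pivot -19/11 → sign −
step 3: pivot -3/19 → sign −
signature = (0, 4, 0)

Answer: (0, 4, 0)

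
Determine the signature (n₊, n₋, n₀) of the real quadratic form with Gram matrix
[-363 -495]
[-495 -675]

step 0: pivot -363 → sign −
step 1: row/col 1 already zero → sign 0
signature = (0, 1, 1)

Answer: (0, 1, 1)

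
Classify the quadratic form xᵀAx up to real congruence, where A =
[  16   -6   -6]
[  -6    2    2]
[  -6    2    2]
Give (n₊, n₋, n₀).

step 0: pivot 16 → sign +
step 1: pivot -1/4 → sign −
step 2: row/col 2 already zero → sign 0
signature = (1, 1, 1)

Answer: (1, 1, 1)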